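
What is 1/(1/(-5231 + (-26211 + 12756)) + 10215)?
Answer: 18686/190877489 ≈ 9.7895e-5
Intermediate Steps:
1/(1/(-5231 + (-26211 + 12756)) + 10215) = 1/(1/(-5231 - 13455) + 10215) = 1/(1/(-18686) + 10215) = 1/(-1/18686 + 10215) = 1/(190877489/18686) = 18686/190877489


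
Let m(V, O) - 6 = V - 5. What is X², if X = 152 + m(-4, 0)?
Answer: 22201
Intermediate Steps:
m(V, O) = 1 + V (m(V, O) = 6 + (V - 5) = 6 + (-5 + V) = 1 + V)
X = 149 (X = 152 + (1 - 4) = 152 - 3 = 149)
X² = 149² = 22201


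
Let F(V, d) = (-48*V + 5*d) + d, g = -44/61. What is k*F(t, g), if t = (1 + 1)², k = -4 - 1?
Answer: 59880/61 ≈ 981.64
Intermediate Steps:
k = -5
g = -44/61 (g = -44*1/61 = -44/61 ≈ -0.72131)
t = 4 (t = 2² = 4)
F(V, d) = -48*V + 6*d
k*F(t, g) = -5*(-48*4 + 6*(-44/61)) = -5*(-192 - 264/61) = -5*(-11976/61) = 59880/61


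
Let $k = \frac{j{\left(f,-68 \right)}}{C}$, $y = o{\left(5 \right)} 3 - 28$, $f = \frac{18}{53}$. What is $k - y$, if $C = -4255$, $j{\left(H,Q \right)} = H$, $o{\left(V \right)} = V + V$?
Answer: $- \frac{451048}{225515} \approx -2.0001$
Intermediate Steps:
$f = \frac{18}{53}$ ($f = 18 \cdot \frac{1}{53} = \frac{18}{53} \approx 0.33962$)
$o{\left(V \right)} = 2 V$
$y = 2$ ($y = 2 \cdot 5 \cdot 3 - 28 = 10 \cdot 3 - 28 = 30 - 28 = 2$)
$k = - \frac{18}{225515}$ ($k = \frac{18}{53 \left(-4255\right)} = \frac{18}{53} \left(- \frac{1}{4255}\right) = - \frac{18}{225515} \approx -7.9817 \cdot 10^{-5}$)
$k - y = - \frac{18}{225515} - 2 = - \frac{451048}{225515}$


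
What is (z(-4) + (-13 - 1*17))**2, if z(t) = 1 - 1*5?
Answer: 1156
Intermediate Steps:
z(t) = -4 (z(t) = 1 - 5 = -4)
(z(-4) + (-13 - 1*17))**2 = (-4 + (-13 - 1*17))**2 = (-4 + (-13 - 17))**2 = (-4 - 30)**2 = (-34)**2 = 1156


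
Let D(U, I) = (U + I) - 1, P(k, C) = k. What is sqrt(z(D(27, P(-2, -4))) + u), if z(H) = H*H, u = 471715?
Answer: sqrt(472291) ≈ 687.23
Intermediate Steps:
D(U, I) = -1 + I + U (D(U, I) = (I + U) - 1 = -1 + I + U)
z(H) = H**2
sqrt(z(D(27, P(-2, -4))) + u) = sqrt((-1 - 2 + 27)**2 + 471715) = sqrt(24**2 + 471715) = sqrt(576 + 471715) = sqrt(472291)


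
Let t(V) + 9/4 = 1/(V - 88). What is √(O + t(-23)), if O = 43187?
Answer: 5*√85132671/222 ≈ 207.81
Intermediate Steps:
t(V) = -9/4 + 1/(-88 + V) (t(V) = -9/4 + 1/(V - 88) = -9/4 + 1/(-88 + V))
√(O + t(-23)) = √(43187 + (796 - 9*(-23))/(4*(-88 - 23))) = √(43187 + (¼)*(796 + 207)/(-111)) = √(43187 + (¼)*(-1/111)*1003) = √(43187 - 1003/444) = √(19174025/444) = 5*√85132671/222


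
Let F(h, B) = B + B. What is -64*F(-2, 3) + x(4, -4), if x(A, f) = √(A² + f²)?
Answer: -384 + 4*√2 ≈ -378.34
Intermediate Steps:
F(h, B) = 2*B
-64*F(-2, 3) + x(4, -4) = -128*3 + √(4² + (-4)²) = -64*6 + √(16 + 16) = -384 + √32 = -384 + 4*√2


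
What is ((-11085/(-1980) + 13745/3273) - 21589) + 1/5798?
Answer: -3003039325685/139163596 ≈ -21579.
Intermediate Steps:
((-11085/(-1980) + 13745/3273) - 21589) + 1/5798 = ((-11085*(-1/1980) + 13745*(1/3273)) - 21589) + 1/5798 = ((739/132 + 13745/3273) - 21589) + 1/5798 = (470343/48004 - 21589) + 1/5798 = -1035888013/48004 + 1/5798 = -3003039325685/139163596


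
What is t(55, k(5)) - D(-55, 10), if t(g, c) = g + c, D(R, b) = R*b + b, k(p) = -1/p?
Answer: 2974/5 ≈ 594.80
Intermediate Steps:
D(R, b) = b + R*b
t(g, c) = c + g
t(55, k(5)) - D(-55, 10) = (-1/5 + 55) - 10*(1 - 55) = (-1*⅕ + 55) - 10*(-54) = (-⅕ + 55) - 1*(-540) = 274/5 + 540 = 2974/5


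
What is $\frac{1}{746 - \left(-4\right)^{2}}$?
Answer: $\frac{1}{730} \approx 0.0013699$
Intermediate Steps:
$\frac{1}{746 - \left(-4\right)^{2}} = \frac{1}{746 - 16} = \frac{1}{730}$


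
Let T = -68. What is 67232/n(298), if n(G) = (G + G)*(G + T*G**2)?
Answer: -8404/449858863 ≈ -1.8681e-5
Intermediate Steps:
n(G) = 2*G*(G - 68*G**2) (n(G) = (G + G)*(G - 68*G**2) = (2*G)*(G - 68*G**2) = 2*G*(G - 68*G**2))
67232/n(298) = 67232/((298**2*(2 - 136*298))) = 67232/((88804*(2 - 40528))) = 67232/((88804*(-40526))) = 67232/(-3598870904) = 67232*(-1/3598870904) = -8404/449858863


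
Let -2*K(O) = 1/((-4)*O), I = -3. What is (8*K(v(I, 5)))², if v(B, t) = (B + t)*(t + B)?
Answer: 1/16 ≈ 0.062500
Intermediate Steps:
v(B, t) = (B + t)² (v(B, t) = (B + t)*(B + t) = (B + t)²)
K(O) = 1/(8*O) (K(O) = -1/(2*(-4)*O) = -(-1)/(8*O) = 1/(8*O))
(8*K(v(I, 5)))² = (8*(1/(8*((-3 + 5)²))))² = (8*(1/(8*(2²))))² = (8*((⅛)/4))² = (8*((⅛)*(¼)))² = (8*(1/32))² = (¼)² = 1/16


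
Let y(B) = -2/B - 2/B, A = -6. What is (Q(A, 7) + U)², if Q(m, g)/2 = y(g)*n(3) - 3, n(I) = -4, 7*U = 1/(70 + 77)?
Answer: 2157961/1058841 ≈ 2.0380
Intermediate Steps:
U = 1/1029 (U = 1/(7*(70 + 77)) = (⅐)/147 = (⅐)*(1/147) = 1/1029 ≈ 0.00097182)
y(B) = -4/B
Q(m, g) = -6 + 32/g (Q(m, g) = 2*(-4/g*(-4) - 3) = 2*(16/g - 3) = 2*(-3 + 16/g) = -6 + 32/g)
(Q(A, 7) + U)² = ((-6 + 32/7) + 1/1029)² = (-10/7 + 1/1029)² = (-1469/1029)² = 2157961/1058841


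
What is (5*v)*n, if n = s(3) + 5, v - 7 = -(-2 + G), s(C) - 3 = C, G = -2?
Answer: 605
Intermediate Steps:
s(C) = 3 + C
v = 11 (v = 7 - (-2 - 2) = 7 - 1*(-4) = 7 + 4 = 11)
n = 11 (n = (3 + 3) + 5 = 6 + 5 = 11)
(5*v)*n = (5*11)*11 = 55*11 = 605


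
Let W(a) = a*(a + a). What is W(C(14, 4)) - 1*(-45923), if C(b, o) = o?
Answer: 45955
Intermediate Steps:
W(a) = 2*a**2 (W(a) = a*(2*a) = 2*a**2)
W(C(14, 4)) - 1*(-45923) = 2*4**2 - 1*(-45923) = 2*16 + 45923 = 32 + 45923 = 45955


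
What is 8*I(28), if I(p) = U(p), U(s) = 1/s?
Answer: 2/7 ≈ 0.28571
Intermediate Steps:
I(p) = 1/p
8*I(28) = 8/28 = 8*(1/28) = 2/7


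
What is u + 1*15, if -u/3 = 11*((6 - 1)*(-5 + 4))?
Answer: 180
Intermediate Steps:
u = 165 (u = -33*(6 - 1)*(-5 + 4) = -33*5*(-1) = -33*(-5) = -3*(-55) = 165)
u + 1*15 = 165 + 1*15 = 165 + 15 = 180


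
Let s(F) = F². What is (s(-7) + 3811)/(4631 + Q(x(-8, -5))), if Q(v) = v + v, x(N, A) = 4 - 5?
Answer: 3860/4629 ≈ 0.83387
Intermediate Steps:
x(N, A) = -1
Q(v) = 2*v
(s(-7) + 3811)/(4631 + Q(x(-8, -5))) = ((-7)² + 3811)/(4631 + 2*(-1)) = (49 + 3811)/(4631 - 2) = 3860/4629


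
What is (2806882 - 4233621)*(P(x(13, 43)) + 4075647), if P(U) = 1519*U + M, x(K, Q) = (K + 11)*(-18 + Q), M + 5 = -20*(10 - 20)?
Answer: -7115492663838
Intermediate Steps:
M = 195 (M = -5 - 20*(10 - 20) = -5 - 20*(-10) = -5 + 200 = 195)
x(K, Q) = (-18 + Q)*(11 + K) (x(K, Q) = (11 + K)*(-18 + Q) = (-18 + Q)*(11 + K))
P(U) = 195 + 1519*U (P(U) = 1519*U + 195 = 195 + 1519*U)
(2806882 - 4233621)*(P(x(13, 43)) + 4075647) = (2806882 - 4233621)*((195 + 1519*(-198 - 18*13 + 11*43 + 13*43)) + 4075647) = -1426739*((195 + 1519*(-198 - 234 + 473 + 559)) + 4075647) = -1426739*((195 + 1519*600) + 4075647) = -1426739*((195 + 911400) + 4075647) = -1426739*(911595 + 4075647) = -1426739*4987242 = -7115492663838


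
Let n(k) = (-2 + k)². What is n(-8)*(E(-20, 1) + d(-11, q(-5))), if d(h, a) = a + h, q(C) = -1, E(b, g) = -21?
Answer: -3300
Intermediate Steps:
n(-8)*(E(-20, 1) + d(-11, q(-5))) = (-2 - 8)²*(-21 + (-1 - 11)) = (-10)²*(-21 - 12) = 100*(-33) = -3300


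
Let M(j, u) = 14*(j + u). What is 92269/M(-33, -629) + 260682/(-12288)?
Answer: -147908427/4745216 ≈ -31.170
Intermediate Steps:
M(j, u) = 14*j + 14*u
92269/M(-33, -629) + 260682/(-12288) = 92269/(14*(-33) + 14*(-629)) + 260682/(-12288) = 92269/(-462 - 8806) + 260682*(-1/12288) = 92269/(-9268) - 43447/2048 = 92269*(-1/9268) - 43447/2048 = -92269/9268 - 43447/2048 = -147908427/4745216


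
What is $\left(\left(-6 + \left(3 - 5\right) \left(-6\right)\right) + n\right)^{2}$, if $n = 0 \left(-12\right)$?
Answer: $36$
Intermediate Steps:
$n = 0$
$\left(\left(-6 + \left(3 - 5\right) \left(-6\right)\right) + n\right)^{2} = \left(\left(-6 + \left(3 - 5\right) \left(-6\right)\right) + 0\right)^{2} = \left(\left(-6 - -12\right) + 0\right)^{2} = \left(\left(-6 + 12\right) + 0\right)^{2} = \left(6 + 0\right)^{2} = 6^{2} = 36$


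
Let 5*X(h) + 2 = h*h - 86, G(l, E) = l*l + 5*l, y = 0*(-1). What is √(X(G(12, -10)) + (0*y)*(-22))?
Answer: 2*√51910/5 ≈ 91.135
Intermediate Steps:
y = 0
G(l, E) = l² + 5*l
X(h) = -88/5 + h²/5 (X(h) = -⅖ + (h*h - 86)/5 = -⅖ + (h² - 86)/5 = -⅖ + (-86 + h²)/5 = -⅖ + (-86/5 + h²/5) = -88/5 + h²/5)
√(X(G(12, -10)) + (0*y)*(-22)) = √((-88/5 + (12*(5 + 12))²/5) + (0*0)*(-22)) = √((-88/5 + (12*17)²/5) + 0*(-22)) = √((-88/5 + (⅕)*204²) + 0) = √((-88/5 + (⅕)*41616) + 0) = √((-88/5 + 41616/5) + 0) = √(41528/5 + 0) = √(41528/5) = 2*√51910/5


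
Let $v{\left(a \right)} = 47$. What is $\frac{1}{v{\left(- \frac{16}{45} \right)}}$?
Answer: $\frac{1}{47} \approx 0.021277$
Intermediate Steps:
$\frac{1}{v{\left(- \frac{16}{45} \right)}} = \frac{1}{47}$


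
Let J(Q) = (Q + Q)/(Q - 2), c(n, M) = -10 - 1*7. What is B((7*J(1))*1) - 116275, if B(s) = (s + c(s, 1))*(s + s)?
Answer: -115407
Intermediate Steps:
c(n, M) = -17 (c(n, M) = -10 - 7 = -17)
J(Q) = 2*Q/(-2 + Q) (J(Q) = (2*Q)/(-2 + Q) = 2*Q/(-2 + Q))
B(s) = 2*s*(-17 + s) (B(s) = (s - 17)*(s + s) = (-17 + s)*(2*s) = 2*s*(-17 + s))
B((7*J(1))*1) - 116275 = 2*((7*(2*1/(-2 + 1)))*1)*(-17 + (7*(2*1/(-2 + 1)))*1) - 116275 = 2*((7*(2*1/(-1)))*1)*(-17 + (7*(2*1/(-1)))*1) - 116275 = 2*((7*(2*1*(-1)))*1)*(-17 + (7*(2*1*(-1)))*1) - 116275 = 2*((7*(-2))*1)*(-17 + (7*(-2))*1) - 116275 = 2*(-14*1)*(-17 - 14*1) - 116275 = 2*(-14)*(-17 - 14) - 116275 = 2*(-14)*(-31) - 116275 = 868 - 116275 = -115407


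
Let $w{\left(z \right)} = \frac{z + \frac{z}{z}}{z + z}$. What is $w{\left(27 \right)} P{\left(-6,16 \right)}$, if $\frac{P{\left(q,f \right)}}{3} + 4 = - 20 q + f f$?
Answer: $\frac{1736}{3} \approx 578.67$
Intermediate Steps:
$P{\left(q,f \right)} = -12 - 60 q + 3 f^{2}$ ($P{\left(q,f \right)} = -12 + 3 \left(- 20 q + f f\right) = -12 + 3 \left(- 20 q + f^{2}\right) = -12 + 3 \left(f^{2} - 20 q\right) = -12 + \left(- 60 q + 3 f^{2}\right) = -12 - 60 q + 3 f^{2}$)
$w{\left(z \right)} = \frac{1 + z}{2 z}$ ($w{\left(z \right)} = \frac{z + 1}{2 z} = \left(1 + z\right) \frac{1}{2 z} = \frac{1 + z}{2 z}$)
$w{\left(27 \right)} P{\left(-6,16 \right)} = \frac{1 + 27}{2 \cdot 27} \left(-12 - -360 + 3 \cdot 16^{2}\right) = \frac{1}{2} \cdot \frac{1}{27} \cdot 28 \left(-12 + 360 + 3 \cdot 256\right) = \frac{14 \left(-12 + 360 + 768\right)}{27} = \frac{14}{27} \cdot 1116 = \frac{1736}{3}$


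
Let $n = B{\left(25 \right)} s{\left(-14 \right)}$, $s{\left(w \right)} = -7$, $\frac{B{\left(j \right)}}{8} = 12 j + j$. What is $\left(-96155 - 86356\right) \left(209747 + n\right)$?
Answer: $-34959434517$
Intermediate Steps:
$B{\left(j \right)} = 104 j$ ($B{\left(j \right)} = 8 \left(12 j + j\right) = 8 \cdot 13 j = 104 j$)
$n = -18200$ ($n = 104 \cdot 25 \left(-7\right) = 2600 \left(-7\right) = -18200$)
$\left(-96155 - 86356\right) \left(209747 + n\right) = \left(-96155 - 86356\right) \left(209747 - 18200\right) = \left(-182511\right) 191547 = -34959434517$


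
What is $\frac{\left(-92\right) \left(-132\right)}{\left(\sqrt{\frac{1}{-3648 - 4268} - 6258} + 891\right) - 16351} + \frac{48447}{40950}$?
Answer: $\frac{12537660552959}{31534422732150} - \frac{8096 i \sqrt{98036353091}}{630688454643} \approx 0.39759 - 0.0040193 i$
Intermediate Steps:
$\frac{\left(-92\right) \left(-132\right)}{\left(\sqrt{\frac{1}{-3648 - 4268} - 6258} + 891\right) - 16351} + \frac{48447}{40950} = \frac{12144}{\left(\sqrt{\frac{1}{-7916} - 6258} + 891\right) - 16351} + 48447 \cdot \frac{1}{40950} = \frac{12144}{\left(\sqrt{- \frac{1}{7916} - 6258} + 891\right) - 16351} + \frac{769}{650} = \frac{12144}{\left(\sqrt{- \frac{49538329}{7916}} + 891\right) - 16351} + \frac{769}{650} = \frac{12144}{\left(\frac{i \sqrt{98036353091}}{3958} + 891\right) - 16351} + \frac{769}{650} = \frac{12144}{\left(891 + \frac{i \sqrt{98036353091}}{3958}\right) - 16351} + \frac{769}{650} = \frac{12144}{-15460 + \frac{i \sqrt{98036353091}}{3958}} + \frac{769}{650} = \frac{769}{650} + \frac{12144}{-15460 + \frac{i \sqrt{98036353091}}{3958}}$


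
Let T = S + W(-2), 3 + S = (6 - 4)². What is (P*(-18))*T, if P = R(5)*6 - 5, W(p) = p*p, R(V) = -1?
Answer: 990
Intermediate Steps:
W(p) = p²
S = 1 (S = -3 + (6 - 4)² = -3 + 2² = -3 + 4 = 1)
T = 5 (T = 1 + (-2)² = 1 + 4 = 5)
P = -11 (P = -1*6 - 5 = -6 - 5 = -11)
(P*(-18))*T = -11*(-18)*5 = 198*5 = 990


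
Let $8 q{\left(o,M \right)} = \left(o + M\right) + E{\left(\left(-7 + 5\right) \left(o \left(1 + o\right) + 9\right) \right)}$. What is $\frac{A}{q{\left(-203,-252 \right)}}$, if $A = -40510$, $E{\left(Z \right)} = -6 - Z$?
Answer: $- \frac{324080}{81569} \approx -3.9731$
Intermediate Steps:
$q{\left(o,M \right)} = \frac{3}{2} + \frac{M}{8} + \frac{o}{8} + \frac{o \left(1 + o\right)}{4}$ ($q{\left(o,M \right)} = \frac{\left(o + M\right) - \left(6 + \left(-7 + 5\right) \left(o \left(1 + o\right) + 9\right)\right)}{8} = \frac{\left(M + o\right) - \left(6 - 2 \left(9 + o \left(1 + o\right)\right)\right)}{8} = \frac{\left(M + o\right) - \left(-12 - 2 o \left(1 + o\right)\right)}{8} = \frac{\left(M + o\right) + \left(-6 + \left(18 + 2 o \left(1 + o\right)\right)\right)}{8} = \frac{\left(M + o\right) + \left(12 + 2 o \left(1 + o\right)\right)}{8} = \frac{12 + M + o + 2 o \left(1 + o\right)}{8} = \frac{3}{2} + \frac{M}{8} + \frac{o}{8} + \frac{o \left(1 + o\right)}{4}$)
$\frac{A}{q{\left(-203,-252 \right)}} = - \frac{40510}{\frac{3}{2} + \frac{\left(-203\right)^{2}}{4} + \frac{1}{8} \left(-252\right) + \frac{3}{8} \left(-203\right)} = - \frac{40510}{\frac{3}{2} + \frac{1}{4} \cdot 41209 - \frac{63}{2} - \frac{609}{8}} = - \frac{40510}{\frac{3}{2} + \frac{41209}{4} - \frac{63}{2} - \frac{609}{8}} = - \frac{40510}{\frac{81569}{8}} = \left(-40510\right) \frac{8}{81569} = - \frac{324080}{81569}$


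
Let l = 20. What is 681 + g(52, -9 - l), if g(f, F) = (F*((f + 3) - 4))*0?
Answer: 681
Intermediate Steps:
g(f, F) = 0 (g(f, F) = (F*((3 + f) - 4))*0 = (F*(-1 + f))*0 = 0)
681 + g(52, -9 - l) = 681 + 0 = 681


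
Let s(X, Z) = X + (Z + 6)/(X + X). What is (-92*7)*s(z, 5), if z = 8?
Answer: -22379/4 ≈ -5594.8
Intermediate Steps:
s(X, Z) = X + (6 + Z)/(2*X) (s(X, Z) = X + (6 + Z)/((2*X)) = X + (6 + Z)*(1/(2*X)) = X + (6 + Z)/(2*X))
(-92*7)*s(z, 5) = (-92*7)*((3 + 8² + (½)*5)/8) = -161*(3 + 64 + 5/2)/2 = -161*139/(2*2) = -644*139/16 = -22379/4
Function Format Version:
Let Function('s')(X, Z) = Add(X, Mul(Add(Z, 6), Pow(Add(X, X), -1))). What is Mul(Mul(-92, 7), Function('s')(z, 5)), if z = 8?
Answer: Rational(-22379, 4) ≈ -5594.8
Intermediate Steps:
Function('s')(X, Z) = Add(X, Mul(Rational(1, 2), Pow(X, -1), Add(6, Z))) (Function('s')(X, Z) = Add(X, Mul(Add(6, Z), Pow(Mul(2, X), -1))) = Add(X, Mul(Add(6, Z), Mul(Rational(1, 2), Pow(X, -1)))) = Add(X, Mul(Rational(1, 2), Pow(X, -1), Add(6, Z))))
Mul(Mul(-92, 7), Function('s')(z, 5)) = Mul(Mul(-92, 7), Mul(Pow(8, -1), Add(3, Pow(8, 2), Mul(Rational(1, 2), 5)))) = Mul(-644, Mul(Rational(1, 8), Add(3, 64, Rational(5, 2)))) = Mul(-644, Mul(Rational(1, 8), Rational(139, 2))) = Mul(-644, Rational(139, 16)) = Rational(-22379, 4)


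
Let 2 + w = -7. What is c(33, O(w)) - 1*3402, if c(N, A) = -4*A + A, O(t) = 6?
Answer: -3420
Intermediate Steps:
w = -9 (w = -2 - 7 = -9)
c(N, A) = -3*A
c(33, O(w)) - 1*3402 = -3*6 - 1*3402 = -18 - 3402 = -3420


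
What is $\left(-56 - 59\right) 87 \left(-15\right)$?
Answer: $150075$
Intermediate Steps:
$\left(-56 - 59\right) 87 \left(-15\right) = \left(-115\right) 87 \left(-15\right) = \left(-10005\right) \left(-15\right) = 150075$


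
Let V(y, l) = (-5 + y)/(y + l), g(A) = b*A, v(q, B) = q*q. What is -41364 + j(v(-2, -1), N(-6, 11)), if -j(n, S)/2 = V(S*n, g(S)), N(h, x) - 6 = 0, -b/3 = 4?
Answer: -992717/24 ≈ -41363.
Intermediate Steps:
b = -12 (b = -3*4 = -12)
N(h, x) = 6 (N(h, x) = 6 + 0 = 6)
v(q, B) = q**2
g(A) = -12*A
V(y, l) = (-5 + y)/(l + y)
j(n, S) = -2*(-5 + S*n)/(-12*S + S*n)
-41364 + j(v(-2, -1), N(-6, 11)) = -41364 + 2*(5 - 1*6*(-2)**2)/(6*(-12 + (-2)**2)) = -41364 + 2*(1/6)*(5 - 1*6*4)/(-12 + 4) = -41364 + 2*(1/6)*(5 - 24)/(-8) = -41364 + 2*(1/6)*(-1/8)*(-19) = -41364 + 19/24 = -992717/24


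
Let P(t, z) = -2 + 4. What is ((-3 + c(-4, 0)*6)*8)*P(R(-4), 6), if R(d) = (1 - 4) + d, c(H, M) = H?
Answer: -432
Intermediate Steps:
R(d) = -3 + d
P(t, z) = 2
((-3 + c(-4, 0)*6)*8)*P(R(-4), 6) = ((-3 - 4*6)*8)*2 = ((-3 - 24)*8)*2 = -27*8*2 = -216*2 = -432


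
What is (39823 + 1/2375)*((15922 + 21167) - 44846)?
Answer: -733654158882/2375 ≈ -3.0891e+8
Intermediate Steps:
(39823 + 1/2375)*((15922 + 21167) - 44846) = (39823 + 1/2375)*(37089 - 44846) = (94579626/2375)*(-7757) = -733654158882/2375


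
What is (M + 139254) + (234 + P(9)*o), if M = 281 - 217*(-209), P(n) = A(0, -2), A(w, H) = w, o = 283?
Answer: 185122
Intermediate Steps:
P(n) = 0
M = 45634 (M = 281 + 45353 = 45634)
(M + 139254) + (234 + P(9)*o) = (45634 + 139254) + (234 + 0*283) = 184888 + (234 + 0) = 184888 + 234 = 185122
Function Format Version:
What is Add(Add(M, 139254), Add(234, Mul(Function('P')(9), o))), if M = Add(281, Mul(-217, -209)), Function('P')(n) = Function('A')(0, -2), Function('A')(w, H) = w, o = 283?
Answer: 185122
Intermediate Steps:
Function('P')(n) = 0
M = 45634 (M = Add(281, 45353) = 45634)
Add(Add(M, 139254), Add(234, Mul(Function('P')(9), o))) = Add(Add(45634, 139254), Add(234, Mul(0, 283))) = Add(184888, Add(234, 0)) = Add(184888, 234) = 185122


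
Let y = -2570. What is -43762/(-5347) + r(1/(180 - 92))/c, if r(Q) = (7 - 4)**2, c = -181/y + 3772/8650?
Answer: 52084830176/2006852081 ≈ 25.953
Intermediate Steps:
c = 1125969/2223050 (c = -181/(-2570) + 3772/8650 = -181*(-1/2570) + 3772*(1/8650) = 181/2570 + 1886/4325 = 1125969/2223050 ≈ 0.50650)
r(Q) = 9 (r(Q) = 3**2 = 9)
-43762/(-5347) + r(1/(180 - 92))/c = -43762/(-5347) + 9/(1125969/2223050) = -43762*(-1/5347) + 9*(2223050/1125969) = 43762/5347 + 6669150/375323 = 52084830176/2006852081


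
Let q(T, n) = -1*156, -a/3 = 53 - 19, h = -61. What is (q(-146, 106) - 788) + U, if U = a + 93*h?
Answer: -6719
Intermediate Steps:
a = -102 (a = -3*(53 - 19) = -3*34 = -102)
U = -5775 (U = -102 + 93*(-61) = -102 - 5673 = -5775)
q(T, n) = -156
(q(-146, 106) - 788) + U = (-156 - 788) - 5775 = -944 - 5775 = -6719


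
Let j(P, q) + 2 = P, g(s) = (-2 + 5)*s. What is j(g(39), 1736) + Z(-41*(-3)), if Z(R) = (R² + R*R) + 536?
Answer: 30909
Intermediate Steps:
Z(R) = 536 + 2*R² (Z(R) = (R² + R²) + 536 = 2*R² + 536 = 536 + 2*R²)
g(s) = 3*s
j(P, q) = -2 + P
j(g(39), 1736) + Z(-41*(-3)) = (-2 + 3*39) + (536 + 2*(-41*(-3))²) = (-2 + 117) + (536 + 2*123²) = 115 + (536 + 2*15129) = 115 + (536 + 30258) = 115 + 30794 = 30909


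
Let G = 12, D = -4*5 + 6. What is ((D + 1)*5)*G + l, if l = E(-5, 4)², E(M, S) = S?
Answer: -764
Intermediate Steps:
D = -14 (D = -20 + 6 = -14)
l = 16 (l = 4² = 16)
((D + 1)*5)*G + l = ((-14 + 1)*5)*12 + 16 = -13*5*12 + 16 = -65*12 + 16 = -780 + 16 = -764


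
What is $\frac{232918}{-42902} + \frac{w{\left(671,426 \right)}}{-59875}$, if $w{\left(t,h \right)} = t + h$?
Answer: $- \frac{6996514372}{1284378625} \approx -5.4474$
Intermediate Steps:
$w{\left(t,h \right)} = h + t$
$\frac{232918}{-42902} + \frac{w{\left(671,426 \right)}}{-59875} = \frac{232918}{-42902} + \frac{426 + 671}{-59875} = 232918 \left(- \frac{1}{42902}\right) + 1097 \left(- \frac{1}{59875}\right) = - \frac{116459}{21451} - \frac{1097}{59875} = - \frac{6996514372}{1284378625}$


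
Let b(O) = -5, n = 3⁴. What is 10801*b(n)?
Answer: -54005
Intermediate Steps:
n = 81
10801*b(n) = 10801*(-5) = -54005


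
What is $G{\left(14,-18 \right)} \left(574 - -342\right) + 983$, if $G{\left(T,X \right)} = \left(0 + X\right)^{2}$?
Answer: $297767$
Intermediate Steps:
$G{\left(T,X \right)} = X^{2}$
$G{\left(14,-18 \right)} \left(574 - -342\right) + 983 = \left(-18\right)^{2} \left(574 - -342\right) + 983 = 324 \left(574 + 342\right) + 983 = 324 \cdot 916 + 983 = 296784 + 983 = 297767$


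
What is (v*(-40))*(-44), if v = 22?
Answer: 38720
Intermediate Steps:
(v*(-40))*(-44) = (22*(-40))*(-44) = -880*(-44) = 38720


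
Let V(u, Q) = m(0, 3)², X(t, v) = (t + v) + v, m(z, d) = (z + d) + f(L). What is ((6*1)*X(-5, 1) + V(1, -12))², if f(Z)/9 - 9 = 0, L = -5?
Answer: 49533444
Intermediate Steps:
f(Z) = 81 (f(Z) = 81 + 9*0 = 81 + 0 = 81)
m(z, d) = 81 + d + z (m(z, d) = (z + d) + 81 = (d + z) + 81 = 81 + d + z)
X(t, v) = t + 2*v
V(u, Q) = 7056 (V(u, Q) = (81 + 3 + 0)² = 84² = 7056)
((6*1)*X(-5, 1) + V(1, -12))² = ((6*1)*(-5 + 2*1) + 7056)² = (6*(-5 + 2) + 7056)² = (6*(-3) + 7056)² = (-18 + 7056)² = 7038² = 49533444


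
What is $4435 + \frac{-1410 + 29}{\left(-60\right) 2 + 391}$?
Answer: $\frac{1200504}{271} \approx 4429.9$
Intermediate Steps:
$4435 + \frac{-1410 + 29}{\left(-60\right) 2 + 391} = 4435 - \frac{1381}{-120 + 391} = 4435 - \frac{1381}{271} = \frac{1200504}{271}$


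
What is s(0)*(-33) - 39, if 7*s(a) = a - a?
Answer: -39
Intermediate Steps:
s(a) = 0 (s(a) = (a - a)/7 = (⅐)*0 = 0)
s(0)*(-33) - 39 = 0*(-33) - 39 = 0 - 39 = -39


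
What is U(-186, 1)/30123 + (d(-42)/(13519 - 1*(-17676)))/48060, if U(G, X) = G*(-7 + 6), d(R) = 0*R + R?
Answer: 5163996871/836321416650 ≈ 0.0061747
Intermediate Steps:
d(R) = R (d(R) = 0 + R = R)
U(G, X) = -G (U(G, X) = G*(-1) = -G)
U(-186, 1)/30123 + (d(-42)/(13519 - 1*(-17676)))/48060 = -1*(-186)/30123 - 42/(13519 - 1*(-17676))/48060 = 186*(1/30123) - 42/(13519 + 17676)*(1/48060) = 62/10041 - 42/31195*(1/48060) = 62/10041 - 42*1/31195*(1/48060) = 62/10041 - 42/31195*1/48060 = 62/10041 - 7/249871950 = 5163996871/836321416650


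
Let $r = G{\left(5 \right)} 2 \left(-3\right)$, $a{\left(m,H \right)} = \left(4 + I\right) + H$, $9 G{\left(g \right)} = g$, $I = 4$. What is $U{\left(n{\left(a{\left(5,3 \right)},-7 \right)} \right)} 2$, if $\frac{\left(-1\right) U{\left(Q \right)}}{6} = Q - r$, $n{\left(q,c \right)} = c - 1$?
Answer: $56$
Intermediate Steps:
$G{\left(g \right)} = \frac{g}{9}$
$a{\left(m,H \right)} = 8 + H$ ($a{\left(m,H \right)} = \left(4 + 4\right) + H = 8 + H$)
$n{\left(q,c \right)} = -1 + c$ ($n{\left(q,c \right)} = c - 1 = -1 + c$)
$r = - \frac{10}{3}$ ($r = \frac{1}{9} \cdot 5 \cdot 2 \left(-3\right) = \frac{5}{9} \cdot 2 \left(-3\right) = \frac{10}{9} \left(-3\right) = - \frac{10}{3} \approx -3.3333$)
$U{\left(Q \right)} = -20 - 6 Q$ ($U{\left(Q \right)} = - 6 \left(Q - - \frac{10}{3}\right) = - 6 \left(Q + \frac{10}{3}\right) = - 6 \left(\frac{10}{3} + Q\right) = -20 - 6 Q$)
$U{\left(n{\left(a{\left(5,3 \right)},-7 \right)} \right)} 2 = \left(-20 - 6 \left(-1 - 7\right)\right) 2 = \left(-20 - -48\right) 2 = \left(-20 + 48\right) 2 = 28 \cdot 2 = 56$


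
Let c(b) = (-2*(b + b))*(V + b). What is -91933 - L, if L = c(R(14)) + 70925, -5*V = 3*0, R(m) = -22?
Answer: -160922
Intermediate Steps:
V = 0 (V = -3*0/5 = -⅕*0 = 0)
c(b) = -4*b² (c(b) = (-2*(b + b))*(0 + b) = (-4*b)*b = -4*b²)
L = 68989 (L = -4*(-22)² + 70925 = -4*484 + 70925 = -1936 + 70925 = 68989)
-91933 - L = -91933 - 1*68989 = -91933 - 68989 = -160922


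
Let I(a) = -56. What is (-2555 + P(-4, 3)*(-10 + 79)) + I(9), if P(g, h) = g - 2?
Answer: -3025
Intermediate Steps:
P(g, h) = -2 + g
(-2555 + P(-4, 3)*(-10 + 79)) + I(9) = (-2555 + (-2 - 4)*(-10 + 79)) - 56 = (-2555 - 6*69) - 56 = (-2555 - 414) - 56 = -2969 - 56 = -3025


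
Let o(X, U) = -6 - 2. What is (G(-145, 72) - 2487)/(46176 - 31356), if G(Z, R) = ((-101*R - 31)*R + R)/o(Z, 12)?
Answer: 21077/4940 ≈ 4.2666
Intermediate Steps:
o(X, U) = -8
G(Z, R) = -R/8 - R*(-31 - 101*R)/8 (G(Z, R) = ((-101*R - 31)*R + R)/(-8) = ((-31 - 101*R)*R + R)*(-⅛) = (R*(-31 - 101*R) + R)*(-⅛) = (R + R*(-31 - 101*R))*(-⅛) = -R/8 - R*(-31 - 101*R)/8)
(G(-145, 72) - 2487)/(46176 - 31356) = ((⅛)*72*(30 + 101*72) - 2487)/(46176 - 31356) = ((⅛)*72*(30 + 7272) - 2487)/14820 = ((⅛)*72*7302 - 2487)*(1/14820) = (65718 - 2487)*(1/14820) = 63231*(1/14820) = 21077/4940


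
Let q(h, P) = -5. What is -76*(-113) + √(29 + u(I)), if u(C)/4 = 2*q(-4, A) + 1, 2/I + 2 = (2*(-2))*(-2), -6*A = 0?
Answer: 8588 + I*√7 ≈ 8588.0 + 2.6458*I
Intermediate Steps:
A = 0 (A = -⅙*0 = 0)
I = ⅓ (I = 2/(-2 + (2*(-2))*(-2)) = 2/(-2 - 4*(-2)) = 2/(-2 + 8) = 2/6 = 2*(⅙) = ⅓ ≈ 0.33333)
u(C) = -36 (u(C) = 4*(2*(-5) + 1) = 4*(-10 + 1) = 4*(-9) = -36)
-76*(-113) + √(29 + u(I)) = -76*(-113) + √(29 - 36) = 8588 + √(-7) = 8588 + I*√7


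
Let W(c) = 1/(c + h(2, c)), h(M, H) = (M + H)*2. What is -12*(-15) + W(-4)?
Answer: 1439/8 ≈ 179.88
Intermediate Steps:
h(M, H) = 2*H + 2*M (h(M, H) = (H + M)*2 = 2*H + 2*M)
W(c) = 1/(4 + 3*c) (W(c) = 1/(c + (2*c + 2*2)) = 1/(c + (2*c + 4)) = 1/(c + (4 + 2*c)) = 1/(4 + 3*c))
-12*(-15) + W(-4) = -12*(-15) + 1/(4 + 3*(-4)) = 180 + 1/(4 - 12) = 180 + 1/(-8) = 180 - ⅛ = 1439/8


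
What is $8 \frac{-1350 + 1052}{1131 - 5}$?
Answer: $- \frac{1192}{563} \approx -2.1172$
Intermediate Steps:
$8 \frac{-1350 + 1052}{1131 - 5} = 8 \left(- \frac{298}{1126}\right) = 8 \left(\left(-298\right) \frac{1}{1126}\right) = 8 \left(- \frac{149}{563}\right) = - \frac{1192}{563}$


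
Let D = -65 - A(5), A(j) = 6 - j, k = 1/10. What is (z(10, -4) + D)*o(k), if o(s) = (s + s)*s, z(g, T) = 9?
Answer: -57/50 ≈ -1.1400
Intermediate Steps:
k = ⅒ ≈ 0.10000
o(s) = 2*s² (o(s) = (2*s)*s = 2*s²)
D = -66 (D = -65 - (6 - 1*5) = -65 - (6 - 5) = -65 - 1*1 = -65 - 1 = -66)
(z(10, -4) + D)*o(k) = (9 - 66)*(2*(⅒)²) = -114/100 = -57*1/50 = -57/50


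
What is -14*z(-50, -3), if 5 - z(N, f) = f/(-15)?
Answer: -336/5 ≈ -67.200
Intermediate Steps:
z(N, f) = 5 + f/15 (z(N, f) = 5 - f/(-15) = 5 - f*(-1)/15 = 5 - (-1)*f/15 = 5 + f/15)
-14*z(-50, -3) = -14*(5 + (1/15)*(-3)) = -14*(5 - ⅕) = -14*24/5 = -336/5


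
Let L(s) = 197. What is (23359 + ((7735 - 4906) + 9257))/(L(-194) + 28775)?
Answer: 35445/28972 ≈ 1.2234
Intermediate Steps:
(23359 + ((7735 - 4906) + 9257))/(L(-194) + 28775) = (23359 + ((7735 - 4906) + 9257))/(197 + 28775) = (23359 + (2829 + 9257))/28972 = (23359 + 12086)*(1/28972) = 35445*(1/28972) = 35445/28972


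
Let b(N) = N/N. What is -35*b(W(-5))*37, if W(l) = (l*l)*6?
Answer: -1295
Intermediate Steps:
W(l) = 6*l**2 (W(l) = l**2*6 = 6*l**2)
b(N) = 1
-35*b(W(-5))*37 = -35*1*37 = -35*37 = -1295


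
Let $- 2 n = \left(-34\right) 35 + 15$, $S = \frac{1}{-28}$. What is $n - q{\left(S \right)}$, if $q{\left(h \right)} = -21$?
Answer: $\frac{1217}{2} \approx 608.5$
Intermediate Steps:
$S = - \frac{1}{28} \approx -0.035714$
$n = \frac{1175}{2}$ ($n = - \frac{\left(-34\right) 35 + 15}{2} = - \frac{-1190 + 15}{2} = \left(- \frac{1}{2}\right) \left(-1175\right) = \frac{1175}{2} \approx 587.5$)
$n - q{\left(S \right)} = \frac{1175}{2} - -21 = \frac{1175}{2} + 21 = \frac{1217}{2}$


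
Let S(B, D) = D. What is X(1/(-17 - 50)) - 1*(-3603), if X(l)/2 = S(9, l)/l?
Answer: 3605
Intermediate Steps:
X(l) = 2 (X(l) = 2*(l/l) = 2*1 = 2)
X(1/(-17 - 50)) - 1*(-3603) = 2 - 1*(-3603) = 2 + 3603 = 3605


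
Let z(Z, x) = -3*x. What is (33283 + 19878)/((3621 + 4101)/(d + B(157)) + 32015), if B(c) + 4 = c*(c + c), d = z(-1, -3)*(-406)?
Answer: 1213134020/730586161 ≈ 1.6605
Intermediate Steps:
d = -3654 (d = -3*(-3)*(-406) = 9*(-406) = -3654)
B(c) = -4 + 2*c² (B(c) = -4 + c*(c + c) = -4 + c*(2*c) = -4 + 2*c²)
(33283 + 19878)/((3621 + 4101)/(d + B(157)) + 32015) = (33283 + 19878)/((3621 + 4101)/(-3654 + (-4 + 2*157²)) + 32015) = 53161/(7722/(-3654 + (-4 + 2*24649)) + 32015) = 53161/(7722/(-3654 + (-4 + 49298)) + 32015) = 53161/(7722/(-3654 + 49294) + 32015) = 53161/(7722/45640 + 32015) = 53161/(7722*(1/45640) + 32015) = 53161/(3861/22820 + 32015) = 53161/(730586161/22820) = 53161*(22820/730586161) = 1213134020/730586161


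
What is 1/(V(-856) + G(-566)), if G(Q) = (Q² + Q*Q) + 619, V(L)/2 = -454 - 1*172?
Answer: 1/640079 ≈ 1.5623e-6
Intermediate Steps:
V(L) = -1252 (V(L) = 2*(-454 - 1*172) = 2*(-454 - 172) = 2*(-626) = -1252)
G(Q) = 619 + 2*Q² (G(Q) = (Q² + Q²) + 619 = 2*Q² + 619 = 619 + 2*Q²)
1/(V(-856) + G(-566)) = 1/(-1252 + (619 + 2*(-566)²)) = 1/(-1252 + (619 + 2*320356)) = 1/(-1252 + (619 + 640712)) = 1/(-1252 + 641331) = 1/640079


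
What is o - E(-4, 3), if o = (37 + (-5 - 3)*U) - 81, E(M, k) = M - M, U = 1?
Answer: -52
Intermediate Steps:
E(M, k) = 0
o = -52 (o = (37 + (-5 - 3)*1) - 81 = (37 - 8*1) - 81 = (37 - 8) - 81 = 29 - 81 = -52)
o - E(-4, 3) = -52 - 1*0 = -52 + 0 = -52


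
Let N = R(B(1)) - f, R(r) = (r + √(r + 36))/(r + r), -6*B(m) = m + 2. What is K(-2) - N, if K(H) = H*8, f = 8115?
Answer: 16197/2 + √142/2 ≈ 8104.5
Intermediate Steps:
B(m) = -⅓ - m/6 (B(m) = -(m + 2)/6 = -(2 + m)/6 = -⅓ - m/6)
R(r) = (r + √(36 + r))/(2*r) (R(r) = (r + √(36 + r))/((2*r)) = (r + √(36 + r))*(1/(2*r)) = (r + √(36 + r))/(2*r))
K(H) = 8*H
N = -16229/2 - √142/2 (N = ((-⅓ - ⅙*1) + √(36 + (-⅓ - ⅙*1)))/(2*(-⅓ - ⅙*1)) - 1*8115 = ((-⅓ - ⅙) + √(36 + (-⅓ - ⅙)))/(2*(-⅓ - ⅙)) - 8115 = (-½ + √(36 - ½))/(2*(-½)) - 8115 = (½)*(-2)*(-½ + √(71/2)) - 8115 = (½)*(-2)*(-½ + √142/2) - 8115 = (½ - √142/2) - 8115 = -16229/2 - √142/2 ≈ -8120.5)
K(-2) - N = 8*(-2) - (-16229/2 - √142/2) = -16 + (16229/2 + √142/2) = 16197/2 + √142/2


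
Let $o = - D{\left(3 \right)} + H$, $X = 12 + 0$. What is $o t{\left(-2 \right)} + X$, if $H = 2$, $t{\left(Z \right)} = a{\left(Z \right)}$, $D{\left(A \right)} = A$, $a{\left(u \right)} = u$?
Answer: $14$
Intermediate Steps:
$t{\left(Z \right)} = Z$
$X = 12$
$o = -1$ ($o = \left(-1\right) 3 + 2 = -3 + 2 = -1$)
$o t{\left(-2 \right)} + X = \left(-1\right) \left(-2\right) + 12 = 2 + 12 = 14$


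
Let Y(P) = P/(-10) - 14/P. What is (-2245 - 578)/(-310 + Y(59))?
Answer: 1665570/186521 ≈ 8.9297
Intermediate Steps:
Y(P) = -14/P - P/10 (Y(P) = P*(-⅒) - 14/P = -P/10 - 14/P = -14/P - P/10)
(-2245 - 578)/(-310 + Y(59)) = (-2245 - 578)/(-310 + (-14/59 - ⅒*59)) = -2823/(-310 + (-14*1/59 - 59/10)) = -2823/(-310 + (-14/59 - 59/10)) = -2823/(-310 - 3621/590) = -2823/(-186521/590) = -2823*(-590/186521) = 1665570/186521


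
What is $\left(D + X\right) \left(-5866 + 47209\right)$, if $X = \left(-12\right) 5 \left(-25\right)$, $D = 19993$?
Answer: $888585099$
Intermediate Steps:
$X = 1500$ ($X = \left(-60\right) \left(-25\right) = 1500$)
$\left(D + X\right) \left(-5866 + 47209\right) = \left(19993 + 1500\right) \left(-5866 + 47209\right) = 21493 \cdot 41343 = 888585099$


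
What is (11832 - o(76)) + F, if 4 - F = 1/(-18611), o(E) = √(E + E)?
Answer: 220279797/18611 - 2*√38 ≈ 11824.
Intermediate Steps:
o(E) = √2*√E (o(E) = √(2*E) = √2*√E)
F = 74445/18611 (F = 4 - 1/(-18611) = 4 - 1*(-1/18611) = 4 + 1/18611 = 74445/18611 ≈ 4.0001)
(11832 - o(76)) + F = (11832 - √2*√76) + 74445/18611 = (11832 - √2*2*√19) + 74445/18611 = (11832 - 2*√38) + 74445/18611 = 220279797/18611 - 2*√38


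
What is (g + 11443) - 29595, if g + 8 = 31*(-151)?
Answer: -22841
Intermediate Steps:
g = -4689 (g = -8 + 31*(-151) = -8 - 4681 = -4689)
(g + 11443) - 29595 = (-4689 + 11443) - 29595 = 6754 - 29595 = -22841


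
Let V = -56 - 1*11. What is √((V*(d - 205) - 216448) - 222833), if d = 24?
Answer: I*√427154 ≈ 653.57*I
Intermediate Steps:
V = -67 (V = -56 - 11 = -67)
√((V*(d - 205) - 216448) - 222833) = √((-67*(24 - 205) - 216448) - 222833) = √((-67*(-181) - 216448) - 222833) = √((12127 - 216448) - 222833) = √(-204321 - 222833) = √(-427154) = I*√427154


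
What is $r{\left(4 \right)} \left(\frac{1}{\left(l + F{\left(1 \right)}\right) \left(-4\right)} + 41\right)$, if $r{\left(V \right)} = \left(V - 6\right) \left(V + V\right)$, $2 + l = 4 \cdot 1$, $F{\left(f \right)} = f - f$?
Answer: $-654$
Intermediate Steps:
$F{\left(f \right)} = 0$
$l = 2$ ($l = -2 + 4 \cdot 1 = -2 + 4 = 2$)
$r{\left(V \right)} = 2 V \left(-6 + V\right)$ ($r{\left(V \right)} = \left(-6 + V\right) 2 V = 2 V \left(-6 + V\right)$)
$r{\left(4 \right)} \left(\frac{1}{\left(l + F{\left(1 \right)}\right) \left(-4\right)} + 41\right) = 2 \cdot 4 \left(-6 + 4\right) \left(\frac{1}{\left(2 + 0\right) \left(-4\right)} + 41\right) = 2 \cdot 4 \left(-2\right) \left(\frac{1}{2 \left(-4\right)} + 41\right) = - 16 \left(\frac{1}{-8} + 41\right) = - 16 \left(- \frac{1}{8} + 41\right) = \left(-16\right) \frac{327}{8} = -654$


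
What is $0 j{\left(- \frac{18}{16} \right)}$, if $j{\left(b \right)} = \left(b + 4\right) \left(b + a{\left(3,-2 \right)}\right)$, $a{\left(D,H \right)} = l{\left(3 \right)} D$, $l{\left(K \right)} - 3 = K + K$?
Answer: $0$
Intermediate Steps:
$l{\left(K \right)} = 3 + 2 K$ ($l{\left(K \right)} = 3 + \left(K + K\right) = 3 + 2 K$)
$a{\left(D,H \right)} = 9 D$ ($a{\left(D,H \right)} = \left(3 + 2 \cdot 3\right) D = \left(3 + 6\right) D = 9 D$)
$j{\left(b \right)} = \left(4 + b\right) \left(27 + b\right)$ ($j{\left(b \right)} = \left(b + 4\right) \left(b + 9 \cdot 3\right) = \left(4 + b\right) \left(b + 27\right) = \left(4 + b\right) \left(27 + b\right)$)
$0 j{\left(- \frac{18}{16} \right)} = 0 \left(108 + \left(- \frac{18}{16}\right)^{2} + 31 \left(- \frac{18}{16}\right)\right) = 0 \left(108 + \left(\left(-18\right) \frac{1}{16}\right)^{2} + 31 \left(\left(-18\right) \frac{1}{16}\right)\right) = 0 \left(108 + \left(- \frac{9}{8}\right)^{2} + 31 \left(- \frac{9}{8}\right)\right) = 0 \left(108 + \frac{81}{64} - \frac{279}{8}\right) = 0 \cdot \frac{4761}{64} = 0$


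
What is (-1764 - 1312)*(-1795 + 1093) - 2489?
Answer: 2156863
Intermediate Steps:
(-1764 - 1312)*(-1795 + 1093) - 2489 = -3076*(-702) - 2489 = 2159352 - 2489 = 2156863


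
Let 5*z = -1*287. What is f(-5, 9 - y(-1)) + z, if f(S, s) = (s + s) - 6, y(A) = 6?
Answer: -287/5 ≈ -57.400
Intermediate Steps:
z = -287/5 (z = (-1*287)/5 = (⅕)*(-287) = -287/5 ≈ -57.400)
f(S, s) = -6 + 2*s (f(S, s) = 2*s - 6 = -6 + 2*s)
f(-5, 9 - y(-1)) + z = (-6 + 2*(9 - 1*6)) - 287/5 = (-6 + 2*(9 - 6)) - 287/5 = (-6 + 2*3) - 287/5 = (-6 + 6) - 287/5 = 0 - 287/5 = -287/5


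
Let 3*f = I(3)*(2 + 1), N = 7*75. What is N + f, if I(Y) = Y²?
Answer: 534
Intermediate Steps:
N = 525
f = 9 (f = (3²*(2 + 1))/3 = (9*3)/3 = (⅓)*27 = 9)
N + f = 525 + 9 = 534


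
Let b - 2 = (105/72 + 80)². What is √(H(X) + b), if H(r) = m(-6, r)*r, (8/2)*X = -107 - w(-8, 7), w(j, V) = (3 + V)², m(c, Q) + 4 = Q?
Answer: √5484973/24 ≈ 97.583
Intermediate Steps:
m(c, Q) = -4 + Q
X = -207/4 (X = (-107 - (3 + 7)²)/4 = (-107 - 1*10²)/4 = (-107 - 1*100)/4 = (-107 - 100)/4 = (¼)*(-207) = -207/4 ≈ -51.750)
H(r) = r*(-4 + r) (H(r) = (-4 + r)*r = r*(-4 + r))
b = 3823177/576 (b = 2 + (105/72 + 80)² = 2 + (105*(1/72) + 80)² = 2 + (35/24 + 80)² = 2 + (1955/24)² = 2 + 3822025/576 = 3823177/576 ≈ 6637.5)
√(H(X) + b) = √(-207*(-4 - 207/4)/4 + 3823177/576) = √(-207/4*(-223/4) + 3823177/576) = √(46161/16 + 3823177/576) = √(5484973/576) = √5484973/24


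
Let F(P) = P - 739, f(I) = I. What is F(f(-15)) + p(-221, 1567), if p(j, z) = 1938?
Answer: 1184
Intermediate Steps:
F(P) = -739 + P
F(f(-15)) + p(-221, 1567) = (-739 - 15) + 1938 = -754 + 1938 = 1184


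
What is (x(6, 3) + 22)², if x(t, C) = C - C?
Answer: 484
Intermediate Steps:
x(t, C) = 0
(x(6, 3) + 22)² = (0 + 22)² = 22² = 484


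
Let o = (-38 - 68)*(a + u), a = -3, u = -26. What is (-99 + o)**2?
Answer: 8850625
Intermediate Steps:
o = 3074 (o = (-38 - 68)*(-3 - 26) = -106*(-29) = 3074)
(-99 + o)**2 = (-99 + 3074)**2 = 2975**2 = 8850625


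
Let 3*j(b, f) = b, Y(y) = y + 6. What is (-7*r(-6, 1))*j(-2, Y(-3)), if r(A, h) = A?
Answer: -28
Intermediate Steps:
Y(y) = 6 + y
j(b, f) = b/3
(-7*r(-6, 1))*j(-2, Y(-3)) = (-7*(-6))*((⅓)*(-2)) = 42*(-⅔) = -28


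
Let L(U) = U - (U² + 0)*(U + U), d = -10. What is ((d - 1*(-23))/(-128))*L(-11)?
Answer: -34463/128 ≈ -269.24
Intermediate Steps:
L(U) = U - 2*U³ (L(U) = U - U²*2*U = U - 2*U³)
((d - 1*(-23))/(-128))*L(-11) = ((-10 - 1*(-23))/(-128))*(-11 - 2*(-11)³) = ((-10 + 23)*(-1/128))*(-11 - 2*(-1331)) = (13*(-1/128))*(-11 + 2662) = -13/128*2651 = -34463/128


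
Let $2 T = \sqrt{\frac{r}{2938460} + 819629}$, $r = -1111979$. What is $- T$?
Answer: $- \frac{\sqrt{1769280499051381015}}{2938460} \approx -452.67$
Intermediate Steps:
$T = \frac{\sqrt{1769280499051381015}}{2938460}$ ($T = \frac{\sqrt{- \frac{1111979}{2938460} + 819629}}{2} = \frac{\sqrt{\frac{2408445919361}{2938460}}}{2} = \frac{\frac{1}{1469230} \sqrt{1769280499051381015}}{2} = \frac{\sqrt{1769280499051381015}}{2938460} \approx 452.67$)
$- T = - \frac{\sqrt{1769280499051381015}}{2938460}$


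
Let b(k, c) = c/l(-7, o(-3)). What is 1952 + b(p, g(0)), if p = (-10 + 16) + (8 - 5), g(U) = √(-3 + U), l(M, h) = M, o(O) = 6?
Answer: 1952 - I*√3/7 ≈ 1952.0 - 0.24744*I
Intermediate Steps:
p = 9 (p = 6 + 3 = 9)
b(k, c) = -c/7 (b(k, c) = c/(-7) = c*(-⅐) = -c/7)
1952 + b(p, g(0)) = 1952 - √(-3 + 0)/7 = 1952 - I*√3/7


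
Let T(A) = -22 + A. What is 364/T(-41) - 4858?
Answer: -43774/9 ≈ -4863.8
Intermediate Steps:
364/T(-41) - 4858 = 364/(-22 - 41) - 4858 = 364/(-63) - 4858 = 364*(-1/63) - 4858 = -52/9 - 4858 = -43774/9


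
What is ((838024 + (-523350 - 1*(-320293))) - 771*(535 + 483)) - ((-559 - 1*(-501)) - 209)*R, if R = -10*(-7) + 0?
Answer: -131221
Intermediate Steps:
R = 70 (R = 70 + 0 = 70)
((838024 + (-523350 - 1*(-320293))) - 771*(535 + 483)) - ((-559 - 1*(-501)) - 209)*R = ((838024 + (-523350 - 1*(-320293))) - 771*(535 + 483)) - ((-559 - 1*(-501)) - 209)*70 = ((838024 + (-523350 + 320293)) - 771*1018) - ((-559 + 501) - 209)*70 = ((838024 - 203057) - 784878) - (-58 - 209)*70 = (634967 - 784878) - (-267)*70 = -149911 - 1*(-18690) = -149911 + 18690 = -131221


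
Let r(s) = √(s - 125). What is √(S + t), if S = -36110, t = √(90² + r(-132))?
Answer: √(-36110 + √(8100 + I*√257)) ≈ 0.e-4 + 189.79*I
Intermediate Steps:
r(s) = √(-125 + s)
t = √(8100 + I*√257) (t = √(90² + √(-125 - 132)) = √(8100 + √(-257)) = √(8100 + I*√257) ≈ 90.0 + 0.0891*I)
√(S + t) = √(-36110 + √(8100 + I*√257))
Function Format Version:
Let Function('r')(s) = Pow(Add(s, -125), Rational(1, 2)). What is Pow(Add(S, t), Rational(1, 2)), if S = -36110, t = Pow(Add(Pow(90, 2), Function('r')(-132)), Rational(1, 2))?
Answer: Pow(Add(-36110, Pow(Add(8100, Mul(I, Pow(257, Rational(1, 2)))), Rational(1, 2))), Rational(1, 2)) ≈ Add(0.e-4, Mul(189.79, I))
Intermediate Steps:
Function('r')(s) = Pow(Add(-125, s), Rational(1, 2))
t = Pow(Add(8100, Mul(I, Pow(257, Rational(1, 2)))), Rational(1, 2)) (t = Pow(Add(Pow(90, 2), Pow(Add(-125, -132), Rational(1, 2))), Rational(1, 2)) = Pow(Add(8100, Pow(-257, Rational(1, 2))), Rational(1, 2)) = Pow(Add(8100, Mul(I, Pow(257, Rational(1, 2)))), Rational(1, 2)) ≈ Add(90.000, Mul(0.0891, I)))
Pow(Add(S, t), Rational(1, 2)) = Pow(Add(-36110, Pow(Add(8100, Mul(I, Pow(257, Rational(1, 2)))), Rational(1, 2))), Rational(1, 2))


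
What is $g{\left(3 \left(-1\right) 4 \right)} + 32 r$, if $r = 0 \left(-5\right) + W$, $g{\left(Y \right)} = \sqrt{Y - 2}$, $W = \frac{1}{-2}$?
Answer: $-16 + i \sqrt{14} \approx -16.0 + 3.7417 i$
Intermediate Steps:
$W = - \frac{1}{2} \approx -0.5$
$g{\left(Y \right)} = \sqrt{-2 + Y}$
$r = - \frac{1}{2}$ ($r = 0 \left(-5\right) - \frac{1}{2} = 0 - \frac{1}{2} = - \frac{1}{2} \approx -0.5$)
$g{\left(3 \left(-1\right) 4 \right)} + 32 r = \sqrt{-2 + 3 \left(-1\right) 4} + 32 \left(- \frac{1}{2}\right) = \sqrt{-2 - 12} - 16 = \sqrt{-14} - 16 = i \sqrt{14} - 16 = -16 + i \sqrt{14}$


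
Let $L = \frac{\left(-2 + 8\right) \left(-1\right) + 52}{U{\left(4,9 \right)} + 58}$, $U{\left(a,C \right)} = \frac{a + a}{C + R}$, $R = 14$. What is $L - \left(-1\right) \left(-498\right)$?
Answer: $- \frac{333629}{671} \approx -497.21$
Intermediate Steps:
$U{\left(a,C \right)} = \frac{2 a}{14 + C}$ ($U{\left(a,C \right)} = \frac{a + a}{C + 14} = \frac{2 a}{14 + C}$)
$L = \frac{529}{671}$ ($L = \frac{\left(-2 + 8\right) \left(-1\right) + 52}{2 \cdot 4 \frac{1}{14 + 9} + 58} = \frac{6 \left(-1\right) + 52}{2 \cdot 4 \cdot \frac{1}{23} + 58} = \frac{-6 + 52}{2 \cdot 4 \cdot \frac{1}{23} + 58} = \frac{46}{\frac{8}{23} + 58} = \frac{46}{\frac{1342}{23}} = 46 \cdot \frac{23}{1342} = \frac{529}{671} \approx 0.78838$)
$L - \left(-1\right) \left(-498\right) = \frac{529}{671} - \left(-1\right) \left(-498\right) = \frac{529}{671} - 498 = - \frac{333629}{671}$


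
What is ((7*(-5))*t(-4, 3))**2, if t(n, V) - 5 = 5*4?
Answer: 765625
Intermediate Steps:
t(n, V) = 25 (t(n, V) = 5 + 5*4 = 5 + 20 = 25)
((7*(-5))*t(-4, 3))**2 = ((7*(-5))*25)**2 = (-35*25)**2 = (-875)**2 = 765625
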